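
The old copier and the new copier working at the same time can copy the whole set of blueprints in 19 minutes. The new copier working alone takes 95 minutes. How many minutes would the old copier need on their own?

95/4 minutes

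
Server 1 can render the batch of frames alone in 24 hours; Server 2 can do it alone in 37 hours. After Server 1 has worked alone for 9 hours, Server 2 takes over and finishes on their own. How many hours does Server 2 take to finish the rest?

185/8 hours

In 9 hours Server 1 does 9/24 = 3/8 of the job, leaving 5/8.
Server 2 works at 1/37 per hour, so finishing takes 5/8 ÷ 1/37 = 185/8 hours.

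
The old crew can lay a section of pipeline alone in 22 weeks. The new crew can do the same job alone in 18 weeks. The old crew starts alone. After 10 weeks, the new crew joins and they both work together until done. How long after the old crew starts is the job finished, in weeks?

77/5 weeks

In the first 10 weeks the old crew alone does 10/22 = 5/11 of the job, leaving 6/11.
Once everyone is working, combined rate: 1/22 + 1/18 = (9 + 11)/198 = 20/198 = 10/99 per week.
Remaining 6/11 at 10/99 per week takes 27/5 weeks.
Total from the start = 10 + 27/5 = 77/5 weeks.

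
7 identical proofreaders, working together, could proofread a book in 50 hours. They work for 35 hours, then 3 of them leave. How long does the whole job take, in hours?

One proofreader does 1/350 of the job per hour.
After 35 hours with 7 proofreaders, 7/10 is done (3/10 left).
With 4 proofreaders the rate is 4/350 = 2/175, so the rest takes 3/10 ÷ 2/175 = 105/4 hours.
Total = 35 + 105/4 = 245/4 hours.

245/4 hours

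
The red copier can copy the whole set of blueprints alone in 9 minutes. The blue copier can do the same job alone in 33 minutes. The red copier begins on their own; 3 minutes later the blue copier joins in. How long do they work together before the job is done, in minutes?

In the first 3 minutes the red copier alone does 3/9 = 1/3 of the job, leaving 2/3.
Once everyone is working, combined rate: 1/9 + 1/33 = (11 + 3)/99 = 14/99 per minute.
Remaining 2/3 at 14/99 per minute takes 33/7 minutes.

33/7 minutes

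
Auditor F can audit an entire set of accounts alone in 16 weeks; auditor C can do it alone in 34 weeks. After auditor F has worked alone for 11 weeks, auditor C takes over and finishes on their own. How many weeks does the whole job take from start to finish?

In 11 weeks auditor F does 11/16 of the job, leaving 5/16.
Auditor C works at 1/34 per week, so finishing takes 5/16 ÷ 1/34 = 85/8 weeks.
Total time = 11 + 85/8 = 173/8 weeks.

173/8 weeks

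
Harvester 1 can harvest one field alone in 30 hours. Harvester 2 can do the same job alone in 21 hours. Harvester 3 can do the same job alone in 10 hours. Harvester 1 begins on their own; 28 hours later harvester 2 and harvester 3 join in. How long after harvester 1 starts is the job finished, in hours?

539/19 hours

In the first 28 hours harvester 1 alone does 28/30 = 14/15 of the job, leaving 1/15.
Once everyone is working, combined rate: 1/30 + 1/21 + 1/10 = (7 + 10 + 21)/210 = 38/210 = 19/105 per hour.
Remaining 1/15 at 19/105 per hour takes 7/19 hours.
Total from the start = 28 + 7/19 = 539/19 hours.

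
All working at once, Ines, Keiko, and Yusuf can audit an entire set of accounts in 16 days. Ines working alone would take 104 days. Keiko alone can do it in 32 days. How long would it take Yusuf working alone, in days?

Combined rate is 1/16 per day.
Known contribution: 1/104 + 1/32 = (4 + 13)/416 = 17/416 per day.
So Yusuf's rate is 1/16 − 17/416 = 9/416, meaning 416/9 days alone.

416/9 days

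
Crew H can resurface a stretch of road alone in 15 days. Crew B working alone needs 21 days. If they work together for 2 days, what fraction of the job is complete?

8/35

Combined rate: 1/15 + 1/21 = (7 + 5)/105 = 12/105 = 4/35 per day.
In 2 days they complete 2·4/35 = 8/35 of the job.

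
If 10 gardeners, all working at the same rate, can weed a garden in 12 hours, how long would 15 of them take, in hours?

Total work is 10·12 = 120 gardener-hours.
With 15 gardeners: 120/15 = 8 hours.

8 hours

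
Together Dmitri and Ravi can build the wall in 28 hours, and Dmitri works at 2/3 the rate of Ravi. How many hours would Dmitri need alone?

Let Ravi's rate be r; then Dmitri's rate is (2/3)r, so together (2/3 + 1)r = (5/3)r = 1/28.
Thus r = 3/140 per hour.
Ravi alone: 140/3 hours; Dmitri alone: 70 hours.

70 hours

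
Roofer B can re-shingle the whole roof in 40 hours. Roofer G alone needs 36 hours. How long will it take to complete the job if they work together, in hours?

360/19 hours

With two workers the combined time is the product over the sum: 40·36/(40+36) = 1440/76 = 360/19 hours.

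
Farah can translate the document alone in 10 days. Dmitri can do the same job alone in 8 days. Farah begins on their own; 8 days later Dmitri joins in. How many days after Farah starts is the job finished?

In the first 8 days Farah alone does 8/10 = 4/5 of the job, leaving 1/5.
Once everyone is working, combined rate: 1/10 + 1/8 = (4 + 5)/40 = 9/40 per day.
Remaining 1/5 at 9/40 per day takes 8/9 days.
Total from the start = 8 + 8/9 = 80/9 days.

80/9 days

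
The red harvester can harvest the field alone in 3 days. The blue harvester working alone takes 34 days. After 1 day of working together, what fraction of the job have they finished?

Combined rate: 1/3 + 1/34 = (34 + 3)/102 = 37/102 per day.
In 1 day they complete 1·37/102 = 37/102 of the job.

37/102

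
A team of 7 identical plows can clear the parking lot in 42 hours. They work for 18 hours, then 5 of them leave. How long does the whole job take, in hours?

One plow does 1/294 of the job per hour.
After 18 hours with 7 plows, 3/7 is done (4/7 left).
With 2 plows the rate is 2/294 = 1/147, so the rest takes 4/7 ÷ 1/147 = 84 hours.
Total = 18 + 84 = 102 hours.

102 hours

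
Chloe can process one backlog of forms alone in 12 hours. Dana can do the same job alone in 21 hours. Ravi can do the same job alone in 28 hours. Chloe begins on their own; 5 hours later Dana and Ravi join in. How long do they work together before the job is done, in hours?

In the first 5 hours Chloe alone does 5/12 of the job, leaving 7/12.
Once everyone is working, combined rate: 1/12 + 1/21 + 1/28 = (7 + 4 + 3)/84 = 14/84 = 1/6 per hour.
Remaining 7/12 at 1/6 per hour takes 7/2 hours.

7/2 hours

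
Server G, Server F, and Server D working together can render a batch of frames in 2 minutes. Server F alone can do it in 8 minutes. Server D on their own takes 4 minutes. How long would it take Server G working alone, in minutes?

8 minutes

Combined rate is 1/2 per minute.
Known contribution: 1/8 + 1/4 = (1 + 2)/8 = 3/8 per minute.
So Server G's rate is 1/2 − 3/8 = 1/8, meaning 8 minutes alone.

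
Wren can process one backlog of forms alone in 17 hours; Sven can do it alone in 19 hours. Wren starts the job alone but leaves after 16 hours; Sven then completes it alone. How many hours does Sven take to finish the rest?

In 16 hours Wren does 16/17 of the job, leaving 1/17.
Sven works at 1/19 per hour, so finishing takes 1/17 ÷ 1/19 = 19/17 hours.

19/17 hours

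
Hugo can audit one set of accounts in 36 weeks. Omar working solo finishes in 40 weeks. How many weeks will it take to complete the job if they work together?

Combined rate: 1/36 + 1/40 = (10 + 9)/360 = 19/360 per week.
Time = 1 ÷ (19/360) = 360/19 weeks.

360/19 weeks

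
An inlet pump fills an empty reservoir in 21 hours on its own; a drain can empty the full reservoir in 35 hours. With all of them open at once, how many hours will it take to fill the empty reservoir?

105/2 hours

Net rate = 1/21 − 1/35 = (5 − 3)/105 = 2/105 per hour.
Filling time = 1 ÷ (2/105) = 105/2 hours.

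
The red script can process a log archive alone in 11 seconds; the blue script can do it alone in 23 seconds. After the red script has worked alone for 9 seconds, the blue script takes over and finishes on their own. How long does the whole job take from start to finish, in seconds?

In 9 seconds the red script does 9/11 of the job, leaving 2/11.
The blue script works at 1/23 per second, so finishing takes 2/11 ÷ 1/23 = 46/11 seconds.
Total time = 9 + 46/11 = 145/11 seconds.

145/11 seconds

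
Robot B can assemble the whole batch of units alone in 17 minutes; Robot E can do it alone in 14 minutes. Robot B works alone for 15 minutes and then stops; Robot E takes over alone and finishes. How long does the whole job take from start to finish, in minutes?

283/17 minutes

In 15 minutes Robot B does 15/17 of the job, leaving 2/17.
Robot E works at 1/14 per minute, so finishing takes 2/17 ÷ 1/14 = 28/17 minutes.
Total time = 15 + 28/17 = 283/17 minutes.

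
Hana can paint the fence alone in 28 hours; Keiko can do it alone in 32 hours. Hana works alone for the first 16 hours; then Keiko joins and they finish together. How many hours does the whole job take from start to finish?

In 16 hours Hana does 16/28 = 4/7 of the job, leaving 3/7.
Hana and Keiko together work at 15/224 per hour, so finishing takes 3/7 ÷ 15/224 = 32/5 hours.
Total time = 16 + 32/5 = 112/5 hours.

112/5 hours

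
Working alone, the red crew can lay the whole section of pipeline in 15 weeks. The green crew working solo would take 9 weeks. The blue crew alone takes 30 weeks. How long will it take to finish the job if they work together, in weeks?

90/19 weeks

Combined rate: 1/15 + 1/9 + 1/30 = (6 + 10 + 3)/90 = 19/90 per week.
Time = 1 ÷ (19/90) = 90/19 weeks.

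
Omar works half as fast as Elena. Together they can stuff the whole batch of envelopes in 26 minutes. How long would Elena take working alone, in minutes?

39 minutes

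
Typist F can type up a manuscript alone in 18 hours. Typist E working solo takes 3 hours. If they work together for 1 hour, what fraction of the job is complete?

7/18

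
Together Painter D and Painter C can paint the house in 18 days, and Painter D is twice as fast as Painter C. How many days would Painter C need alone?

54 days

Let Painter C's rate be r; then Painter D's rate is 2r, so together (2 + 1)r = 3r = 1/18.
Thus r = 1/54 per day.
Painter C alone: 54 days; Painter D alone: 27 days.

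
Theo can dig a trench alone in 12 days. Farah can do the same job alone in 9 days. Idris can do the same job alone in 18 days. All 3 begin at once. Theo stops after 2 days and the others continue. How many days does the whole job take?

In the first 2 days the combined rate is 1/4, so 1/2 of the job is done, leaving 1/2.
After Theo leaves the rate is 1/6 per day; the remaining 1/2 takes 3 days.
Total = 2 + 3 = 5 days.

5 days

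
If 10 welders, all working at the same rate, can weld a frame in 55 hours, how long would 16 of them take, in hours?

Total work is 10·55 = 550 welder-hours.
With 16 welders: 550/16 = 275/8 hours.

275/8 hours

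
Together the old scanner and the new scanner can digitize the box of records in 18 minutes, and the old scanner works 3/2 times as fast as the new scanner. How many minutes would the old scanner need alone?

30 minutes

Let the new scanner's rate be r; then the old scanner's rate is (3/2)r, so together (3/2 + 1)r = (5/2)r = 1/18.
Thus r = 1/45 per minute.
The new scanner alone: 45 minutes; the old scanner alone: 30 minutes.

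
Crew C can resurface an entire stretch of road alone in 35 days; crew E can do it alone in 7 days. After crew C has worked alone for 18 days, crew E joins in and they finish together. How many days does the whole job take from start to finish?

125/6 days

In 18 days crew C does 18/35 of the job, leaving 17/35.
Crew C and crew E together work at 6/35 per day, so finishing takes 17/35 ÷ 6/35 = 17/6 days.
Total time = 18 + 17/6 = 125/6 days.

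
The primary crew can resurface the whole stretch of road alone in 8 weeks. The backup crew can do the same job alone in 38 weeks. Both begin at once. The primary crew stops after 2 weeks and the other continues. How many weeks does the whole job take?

In the first 2 weeks the combined rate is 23/152, so 23/76 of the job is done, leaving 53/76.
After the primary crew leaves the rate is 1/38 per week; the remaining 53/76 takes 53/2 weeks.
Total = 2 + 53/2 = 57/2 weeks.

57/2 weeks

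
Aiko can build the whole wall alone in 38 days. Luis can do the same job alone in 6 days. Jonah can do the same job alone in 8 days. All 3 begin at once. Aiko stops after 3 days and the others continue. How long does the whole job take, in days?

60/19 days

In the first 3 days the combined rate is 145/456, so 145/152 of the job is done, leaving 7/152.
After Aiko leaves the rate is 7/24 per day; the remaining 7/152 takes 3/19 days.
Total = 3 + 3/19 = 60/19 days.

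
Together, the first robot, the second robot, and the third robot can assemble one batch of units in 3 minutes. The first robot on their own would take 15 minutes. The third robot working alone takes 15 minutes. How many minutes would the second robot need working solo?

Combined rate is 1/3 per minute.
Known contribution: 1/15 + 1/15 = (1 + 1)/15 = 2/15 per minute.
So the second robot's rate is 1/3 − 2/15 = 1/5, meaning 5 minutes alone.

5 minutes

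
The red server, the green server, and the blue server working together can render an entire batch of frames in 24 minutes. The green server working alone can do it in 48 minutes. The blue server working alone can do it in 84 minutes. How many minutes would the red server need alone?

112 minutes

Combined rate is 1/24 per minute.
Known contribution: 1/48 + 1/84 = (7 + 4)/336 = 11/336 per minute.
So the red server's rate is 1/24 − 11/336 = 1/112, meaning 112 minutes alone.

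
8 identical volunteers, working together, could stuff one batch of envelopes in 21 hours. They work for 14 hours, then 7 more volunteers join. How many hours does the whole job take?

266/15 hours

One volunteer does 1/168 of the job per hour.
After 14 hours with 8 volunteers, 2/3 is done (1/3 left).
With 15 volunteers the rate is 15/168 = 5/56, so the rest takes 1/3 ÷ 5/56 = 56/15 hours.
Total = 14 + 56/15 = 266/15 hours.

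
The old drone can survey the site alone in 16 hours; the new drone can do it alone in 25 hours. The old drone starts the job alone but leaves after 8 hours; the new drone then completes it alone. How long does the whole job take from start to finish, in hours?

41/2 hours

In 8 hours the old drone does 8/16 = 1/2 of the job, leaving 1/2.
The new drone works at 1/25 per hour, so finishing takes 1/2 ÷ 1/25 = 25/2 hours.
Total time = 8 + 25/2 = 41/2 hours.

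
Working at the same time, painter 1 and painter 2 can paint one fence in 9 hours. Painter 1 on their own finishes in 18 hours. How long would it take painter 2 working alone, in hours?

18 hours

Combined rate is 1/9 per hour.
Known contribution: 1/18 per hour.
So painter 2's rate is 1/9 − 1/18 = 1/18, meaning 18 hours alone.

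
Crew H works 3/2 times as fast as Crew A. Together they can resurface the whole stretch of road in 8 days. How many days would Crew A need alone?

20 days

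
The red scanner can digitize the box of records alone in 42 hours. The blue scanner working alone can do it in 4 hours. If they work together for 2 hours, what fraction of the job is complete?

Combined rate: 1/42 + 1/4 = (2 + 21)/84 = 23/84 per hour.
In 2 hours they complete 2·23/84 = 23/42 of the job.

23/42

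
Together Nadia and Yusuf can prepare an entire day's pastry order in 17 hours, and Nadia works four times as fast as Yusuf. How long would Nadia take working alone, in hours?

Let Yusuf's rate be r; then Nadia's rate is 4r, so together (4 + 1)r = 5r = 1/17.
Thus r = 1/85 per hour.
Yusuf alone: 85 hours; Nadia alone: 85/4 hours.

85/4 hours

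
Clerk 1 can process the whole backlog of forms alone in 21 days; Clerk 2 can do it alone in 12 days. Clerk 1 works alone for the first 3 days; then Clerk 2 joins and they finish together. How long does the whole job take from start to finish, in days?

In 3 days Clerk 1 does 3/21 = 1/7 of the job, leaving 6/7.
Clerk 1 and Clerk 2 together work at 11/84 per day, so finishing takes 6/7 ÷ 11/84 = 72/11 days.
Total time = 3 + 72/11 = 105/11 days.

105/11 days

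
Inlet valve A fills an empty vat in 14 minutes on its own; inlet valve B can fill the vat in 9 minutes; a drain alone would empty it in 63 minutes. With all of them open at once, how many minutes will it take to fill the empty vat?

6 minutes

Net rate = 1/14 + 1/9 − 1/63 = (9 + 14 − 2)/126 = 21/126 = 1/6 per minute.
Filling time = 1 ÷ (1/6) = 6 minutes.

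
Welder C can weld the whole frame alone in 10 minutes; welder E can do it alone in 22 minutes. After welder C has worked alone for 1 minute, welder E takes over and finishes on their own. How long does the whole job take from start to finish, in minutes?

104/5 minutes

In 1 minute welder C does 1/10 of the job, leaving 9/10.
Welder E works at 1/22 per minute, so finishing takes 9/10 ÷ 1/22 = 99/5 minutes.
Total time = 1 + 99/5 = 104/5 minutes.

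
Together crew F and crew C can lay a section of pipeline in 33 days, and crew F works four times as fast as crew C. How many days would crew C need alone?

Let crew C's rate be r; then crew F's rate is 4r, so together (4 + 1)r = 5r = 1/33.
Thus r = 1/165 per day.
Crew C alone: 165 days; crew F alone: 165/4 days.

165 days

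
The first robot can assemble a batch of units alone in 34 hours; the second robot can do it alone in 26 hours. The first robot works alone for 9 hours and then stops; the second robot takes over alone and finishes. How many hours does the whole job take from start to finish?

In 9 hours the first robot does 9/34 of the job, leaving 25/34.
The second robot works at 1/26 per hour, so finishing takes 25/34 ÷ 1/26 = 325/17 hours.
Total time = 9 + 325/17 = 478/17 hours.

478/17 hours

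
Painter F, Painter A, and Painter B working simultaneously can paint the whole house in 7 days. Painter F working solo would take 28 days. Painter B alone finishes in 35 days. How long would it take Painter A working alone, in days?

140/11 days

Combined rate is 1/7 per day.
Known contribution: 1/28 + 1/35 = (5 + 4)/140 = 9/140 per day.
So Painter A's rate is 1/7 − 9/140 = 11/140, meaning 140/11 days alone.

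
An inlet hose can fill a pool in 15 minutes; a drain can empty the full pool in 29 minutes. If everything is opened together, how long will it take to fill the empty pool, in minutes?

Net rate = 1/15 − 1/29 = (29 − 15)/435 = 14/435 per minute.
Filling time = 1 ÷ (14/435) = 435/14 minutes.

435/14 minutes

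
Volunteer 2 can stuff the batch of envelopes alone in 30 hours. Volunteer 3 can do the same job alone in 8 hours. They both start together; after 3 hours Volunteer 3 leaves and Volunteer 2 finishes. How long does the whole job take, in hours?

75/4 hours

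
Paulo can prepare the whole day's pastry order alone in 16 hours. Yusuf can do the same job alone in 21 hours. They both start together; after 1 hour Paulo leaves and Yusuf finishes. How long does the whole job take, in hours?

315/16 hours

In the first 1 hour the combined rate is 37/336, so 37/336 of the job is done, leaving 299/336.
After Paulo leaves the rate is 1/21 per hour; the remaining 299/336 takes 299/16 hours.
Total = 1 + 299/16 = 315/16 hours.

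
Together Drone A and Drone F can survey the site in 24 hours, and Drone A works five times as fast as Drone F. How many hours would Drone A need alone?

144/5 hours

Let Drone F's rate be r; then Drone A's rate is 5r, so together (5 + 1)r = 6r = 1/24.
Thus r = 1/144 per hour.
Drone F alone: 144 hours; Drone A alone: 144/5 hours.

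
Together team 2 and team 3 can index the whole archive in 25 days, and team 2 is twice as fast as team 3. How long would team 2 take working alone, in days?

Let team 3's rate be r; then team 2's rate is 2r, so together (2 + 1)r = 3r = 1/25.
Thus r = 1/75 per day.
Team 3 alone: 75 days; team 2 alone: 75/2 days.

75/2 days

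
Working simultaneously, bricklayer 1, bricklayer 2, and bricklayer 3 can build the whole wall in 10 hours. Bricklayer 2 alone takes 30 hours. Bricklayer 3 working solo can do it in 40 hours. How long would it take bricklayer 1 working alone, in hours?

24 hours

Combined rate is 1/10 per hour.
Known contribution: 1/30 + 1/40 = (4 + 3)/120 = 7/120 per hour.
So bricklayer 1's rate is 1/10 − 7/120 = 1/24, meaning 24 hours alone.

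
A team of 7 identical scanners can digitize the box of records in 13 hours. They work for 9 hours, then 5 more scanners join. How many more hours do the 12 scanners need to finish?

One scanner does 1/91 of the job per hour.
After 9 hours with 7 scanners, 9/13 is done (4/13 left).
With 12 scanners the rate is 12/91, so the rest takes 4/13 ÷ 12/91 = 7/3 hours.

7/3 hours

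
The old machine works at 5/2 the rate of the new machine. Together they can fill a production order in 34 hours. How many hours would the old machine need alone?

238/5 hours

Let the new machine's rate be r; then the old machine's rate is (5/2)r, so together (5/2 + 1)r = (7/2)r = 1/34.
Thus r = 1/119 per hour.
The new machine alone: 119 hours; the old machine alone: 238/5 hours.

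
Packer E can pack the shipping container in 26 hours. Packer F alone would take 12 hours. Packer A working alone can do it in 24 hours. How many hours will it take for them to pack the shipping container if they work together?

104/17 hours

Combined rate: 1/26 + 1/12 + 1/24 = (12 + 26 + 13)/312 = 51/312 = 17/104 per hour.
Time = 1 ÷ (17/104) = 104/17 hours.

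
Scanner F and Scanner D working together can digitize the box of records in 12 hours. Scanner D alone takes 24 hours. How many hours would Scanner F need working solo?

24 hours

Combined rate is 1/12 per hour.
Known contribution: 1/24 per hour.
So Scanner F's rate is 1/12 − 1/24 = 1/24, meaning 24 hours alone.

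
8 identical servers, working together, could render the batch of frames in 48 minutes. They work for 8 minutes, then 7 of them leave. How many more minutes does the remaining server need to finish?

320 minutes

One server does 1/384 of the job per minute.
After 8 minutes with 8 servers, 1/6 is done (5/6 left).
With 1 server the rate is 1/384, so the rest takes 5/6 ÷ 1/384 = 320 minutes.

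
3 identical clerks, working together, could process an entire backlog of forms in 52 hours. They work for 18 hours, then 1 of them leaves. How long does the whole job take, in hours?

One clerk does 1/156 of the job per hour.
After 18 hours with 3 clerks, 9/26 is done (17/26 left).
With 2 clerks the rate is 2/156 = 1/78, so the rest takes 17/26 ÷ 1/78 = 51 hours.
Total = 18 + 51 = 69 hours.

69 hours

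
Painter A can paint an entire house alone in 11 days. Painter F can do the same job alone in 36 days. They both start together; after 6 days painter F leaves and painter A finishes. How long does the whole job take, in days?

55/6 days

In the first 6 days the combined rate is 47/396, so 47/66 of the job is done, leaving 19/66.
After painter F leaves the rate is 1/11 per day; the remaining 19/66 takes 19/6 days.
Total = 6 + 19/6 = 55/6 days.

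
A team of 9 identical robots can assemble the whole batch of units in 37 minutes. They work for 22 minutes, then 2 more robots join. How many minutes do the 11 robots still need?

One robot does 1/333 of the job per minute.
After 22 minutes with 9 robots, 22/37 is done (15/37 left).
With 11 robots the rate is 11/333, so the rest takes 15/37 ÷ 11/333 = 135/11 minutes.

135/11 minutes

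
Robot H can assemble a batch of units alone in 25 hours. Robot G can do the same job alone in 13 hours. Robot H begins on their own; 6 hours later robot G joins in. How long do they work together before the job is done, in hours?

13/2 hours

In the first 6 hours robot H alone does 6/25 of the job, leaving 19/25.
Once everyone is working, combined rate: 1/25 + 1/13 = (13 + 25)/325 = 38/325 per hour.
Remaining 19/25 at 38/325 per hour takes 13/2 hours.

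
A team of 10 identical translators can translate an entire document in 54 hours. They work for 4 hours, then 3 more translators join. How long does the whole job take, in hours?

552/13 hours

One translator does 1/540 of the job per hour.
After 4 hours with 10 translators, 2/27 is done (25/27 left).
With 13 translators the rate is 13/540, so the rest takes 25/27 ÷ 13/540 = 500/13 hours.
Total = 4 + 500/13 = 552/13 hours.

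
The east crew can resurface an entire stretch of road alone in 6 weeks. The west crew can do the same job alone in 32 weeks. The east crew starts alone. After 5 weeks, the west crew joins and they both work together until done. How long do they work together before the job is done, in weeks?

16/19 weeks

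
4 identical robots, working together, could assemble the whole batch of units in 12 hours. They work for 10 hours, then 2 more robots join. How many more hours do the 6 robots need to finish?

One robot does 1/48 of the job per hour.
After 10 hours with 4 robots, 5/6 is done (1/6 left).
With 6 robots the rate is 6/48 = 1/8, so the rest takes 1/6 ÷ 1/8 = 4/3 hours.

4/3 hours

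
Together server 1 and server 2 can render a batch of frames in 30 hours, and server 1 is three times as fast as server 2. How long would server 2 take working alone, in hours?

120 hours

Let server 2's rate be r; then server 1's rate is 3r, so together (3 + 1)r = 4r = 1/30.
Thus r = 1/120 per hour.
Server 2 alone: 120 hours; server 1 alone: 40 hours.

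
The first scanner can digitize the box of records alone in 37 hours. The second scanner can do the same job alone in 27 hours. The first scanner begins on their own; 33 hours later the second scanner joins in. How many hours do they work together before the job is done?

27/16 hours

In the first 33 hours the first scanner alone does 33/37 of the job, leaving 4/37.
Once everyone is working, combined rate: 1/37 + 1/27 = (27 + 37)/999 = 64/999 per hour.
Remaining 4/37 at 64/999 per hour takes 27/16 hours.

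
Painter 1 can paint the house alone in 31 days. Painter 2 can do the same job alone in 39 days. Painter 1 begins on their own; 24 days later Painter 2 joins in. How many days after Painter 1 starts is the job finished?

279/10 days

In the first 24 days Painter 1 alone does 24/31 of the job, leaving 7/31.
Once everyone is working, combined rate: 1/31 + 1/39 = (39 + 31)/1209 = 70/1209 per day.
Remaining 7/31 at 70/1209 per day takes 39/10 days.
Total from the start = 24 + 39/10 = 279/10 days.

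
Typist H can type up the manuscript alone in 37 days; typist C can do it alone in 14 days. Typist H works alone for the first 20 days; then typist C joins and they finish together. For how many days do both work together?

14/3 days

In 20 days typist H does 20/37 of the job, leaving 17/37.
Typist H and typist C together work at 51/518 per day, so finishing takes 17/37 ÷ 51/518 = 14/3 days.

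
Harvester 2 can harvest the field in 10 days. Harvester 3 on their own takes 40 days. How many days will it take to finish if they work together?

8 days

Combined rate: 1/10 + 1/40 = (4 + 1)/40 = 5/40 = 1/8 per day.
Time = 1 ÷ (1/8) = 8 days.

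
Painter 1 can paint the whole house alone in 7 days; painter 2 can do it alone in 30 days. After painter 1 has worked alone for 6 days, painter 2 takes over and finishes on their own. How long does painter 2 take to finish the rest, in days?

30/7 days

In 6 days painter 1 does 6/7 of the job, leaving 1/7.
Painter 2 works at 1/30 per day, so finishing takes 1/7 ÷ 1/30 = 30/7 days.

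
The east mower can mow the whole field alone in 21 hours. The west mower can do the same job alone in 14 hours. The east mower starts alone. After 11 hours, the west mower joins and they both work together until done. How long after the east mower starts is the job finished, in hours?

In the first 11 hours the east mower alone does 11/21 of the job, leaving 10/21.
Once everyone is working, combined rate: 1/21 + 1/14 = (2 + 3)/42 = 5/42 per hour.
Remaining 10/21 at 5/42 per hour takes 4 hours.
Total from the start = 11 + 4 = 15 hours.

15 hours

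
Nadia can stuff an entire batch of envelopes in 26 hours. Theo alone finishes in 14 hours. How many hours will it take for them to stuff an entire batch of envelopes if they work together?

With two workers the combined time is the product over the sum: 26·14/(26+14) = 364/40 = 91/10 hours.

91/10 hours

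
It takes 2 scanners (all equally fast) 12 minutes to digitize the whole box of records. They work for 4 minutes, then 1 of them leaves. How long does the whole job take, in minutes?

20 minutes

One scanner does 1/24 of the job per minute.
After 4 minutes with 2 scanners, 1/3 is done (2/3 left).
With 1 scanner the rate is 1/24, so the rest takes 2/3 ÷ 1/24 = 16 minutes.
Total = 4 + 16 = 20 minutes.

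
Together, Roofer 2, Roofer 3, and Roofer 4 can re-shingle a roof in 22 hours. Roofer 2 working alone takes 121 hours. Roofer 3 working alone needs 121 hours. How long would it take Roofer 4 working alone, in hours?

242/7 hours

Combined rate is 1/22 per hour.
Known contribution: 1/121 + 1/121 = (1 + 1)/121 = 2/121 per hour.
So Roofer 4's rate is 1/22 − 2/121 = 7/242, meaning 242/7 hours alone.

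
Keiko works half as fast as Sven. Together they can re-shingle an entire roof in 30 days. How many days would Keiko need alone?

Let Sven's rate be r; then Keiko's rate is (1/2)r, so together (1/2 + 1)r = (3/2)r = 1/30.
Thus r = 1/45 per day.
Sven alone: 45 days; Keiko alone: 90 days.

90 days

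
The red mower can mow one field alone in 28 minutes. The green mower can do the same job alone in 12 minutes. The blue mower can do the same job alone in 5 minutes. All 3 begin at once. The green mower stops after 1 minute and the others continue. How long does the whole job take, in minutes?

In the first 1 minute the combined rate is 67/210, so 67/210 of the job is done, leaving 143/210.
After the green mower leaves the rate is 33/140 per minute; the remaining 143/210 takes 26/9 minutes.
Total = 1 + 26/9 = 35/9 minutes.

35/9 minutes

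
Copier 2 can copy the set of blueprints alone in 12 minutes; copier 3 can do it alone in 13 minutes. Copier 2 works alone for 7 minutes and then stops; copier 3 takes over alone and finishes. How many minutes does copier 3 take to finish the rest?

65/12 minutes

In 7 minutes copier 2 does 7/12 of the job, leaving 5/12.
Copier 3 works at 1/13 per minute, so finishing takes 5/12 ÷ 1/13 = 65/12 minutes.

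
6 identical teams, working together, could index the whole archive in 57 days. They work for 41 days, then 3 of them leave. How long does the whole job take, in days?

One team does 1/342 of the job per day.
After 41 days with 6 teams, 41/57 is done (16/57 left).
With 3 teams the rate is 3/342 = 1/114, so the rest takes 16/57 ÷ 1/114 = 32 days.
Total = 41 + 32 = 73 days.

73 days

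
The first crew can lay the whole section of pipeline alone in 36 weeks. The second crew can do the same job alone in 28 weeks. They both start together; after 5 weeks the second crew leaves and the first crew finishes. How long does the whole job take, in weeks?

In the first 5 weeks the combined rate is 4/63, so 20/63 of the job is done, leaving 43/63.
After the second crew leaves the rate is 1/36 per week; the remaining 43/63 takes 172/7 weeks.
Total = 5 + 172/7 = 207/7 weeks.

207/7 weeks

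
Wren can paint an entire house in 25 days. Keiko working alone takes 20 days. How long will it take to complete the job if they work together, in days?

100/9 days

Combined rate: 1/25 + 1/20 = (4 + 5)/100 = 9/100 per day.
Time = 1 ÷ (9/100) = 100/9 days.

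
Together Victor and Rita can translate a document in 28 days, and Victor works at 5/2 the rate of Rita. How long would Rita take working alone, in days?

98 days

Let Rita's rate be r; then Victor's rate is (5/2)r, so together (5/2 + 1)r = (7/2)r = 1/28.
Thus r = 1/98 per day.
Rita alone: 98 days; Victor alone: 196/5 days.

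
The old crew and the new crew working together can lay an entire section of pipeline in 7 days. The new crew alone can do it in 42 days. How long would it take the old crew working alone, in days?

42/5 days

Combined rate is 1/7 per day.
Known contribution: 1/42 per day.
So the old crew's rate is 1/7 − 1/42 = 5/42, meaning 42/5 days alone.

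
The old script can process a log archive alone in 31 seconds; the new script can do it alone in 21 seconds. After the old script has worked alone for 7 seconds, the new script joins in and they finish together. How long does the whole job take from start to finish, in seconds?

In 7 seconds the old script does 7/31 of the job, leaving 24/31.
The old script and the new script together work at 52/651 per second, so finishing takes 24/31 ÷ 52/651 = 126/13 seconds.
Total time = 7 + 126/13 = 217/13 seconds.

217/13 seconds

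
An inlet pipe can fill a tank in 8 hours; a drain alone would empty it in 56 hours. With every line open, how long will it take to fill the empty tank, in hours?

28/3 hours

Net rate = 1/8 − 1/56 = (7 − 1)/56 = 6/56 = 3/28 per hour.
Filling time = 1 ÷ (3/28) = 28/3 hours.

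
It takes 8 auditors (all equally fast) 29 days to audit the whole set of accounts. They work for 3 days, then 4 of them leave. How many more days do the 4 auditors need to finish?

52 days

One auditor does 1/232 of the job per day.
After 3 days with 8 auditors, 3/29 is done (26/29 left).
With 4 auditors the rate is 4/232 = 1/58, so the rest takes 26/29 ÷ 1/58 = 52 days.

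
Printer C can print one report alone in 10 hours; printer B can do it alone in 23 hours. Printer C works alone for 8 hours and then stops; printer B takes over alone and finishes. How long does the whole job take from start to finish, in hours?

In 8 hours printer C does 8/10 = 4/5 of the job, leaving 1/5.
Printer B works at 1/23 per hour, so finishing takes 1/5 ÷ 1/23 = 23/5 hours.
Total time = 8 + 23/5 = 63/5 hours.

63/5 hours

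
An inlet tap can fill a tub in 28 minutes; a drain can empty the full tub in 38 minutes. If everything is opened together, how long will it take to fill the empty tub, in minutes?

532/5 minutes

Net rate = 1/28 − 1/38 = (19 − 14)/532 = 5/532 per minute.
Filling time = 1 ÷ (5/532) = 532/5 minutes.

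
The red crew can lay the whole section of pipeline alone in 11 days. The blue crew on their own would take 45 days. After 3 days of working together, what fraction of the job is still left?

Combined rate: 1/11 + 1/45 = (45 + 11)/495 = 56/495 per day.
In 3 days they complete 3·56/495 = 56/165 of the job.
So 109/165 remains.

109/165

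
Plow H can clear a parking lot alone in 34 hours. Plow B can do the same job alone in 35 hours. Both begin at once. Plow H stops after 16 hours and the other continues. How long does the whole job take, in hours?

In the first 16 hours the combined rate is 69/1190, so 552/595 of the job is done, leaving 43/595.
After Plow H leaves the rate is 1/35 per hour; the remaining 43/595 takes 43/17 hours.
Total = 16 + 43/17 = 315/17 hours.

315/17 hours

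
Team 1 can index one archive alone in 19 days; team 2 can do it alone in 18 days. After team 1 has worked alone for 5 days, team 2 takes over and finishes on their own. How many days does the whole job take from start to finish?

In 5 days team 1 does 5/19 of the job, leaving 14/19.
Team 2 works at 1/18 per day, so finishing takes 14/19 ÷ 1/18 = 252/19 days.
Total time = 5 + 252/19 = 347/19 days.

347/19 days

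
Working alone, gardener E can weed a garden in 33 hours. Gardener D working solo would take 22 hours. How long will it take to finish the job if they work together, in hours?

Combined rate: 1/33 + 1/22 = (2 + 3)/66 = 5/66 per hour.
Time = 1 ÷ (5/66) = 66/5 hours.

66/5 hours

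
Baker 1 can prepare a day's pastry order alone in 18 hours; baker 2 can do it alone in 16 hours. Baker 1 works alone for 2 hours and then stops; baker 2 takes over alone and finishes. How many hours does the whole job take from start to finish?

146/9 hours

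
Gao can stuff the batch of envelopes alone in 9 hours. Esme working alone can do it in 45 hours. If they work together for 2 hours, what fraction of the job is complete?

Combined rate: 1/9 + 1/45 = (5 + 1)/45 = 6/45 = 2/15 per hour.
In 2 hours they complete 2·2/15 = 4/15 of the job.

4/15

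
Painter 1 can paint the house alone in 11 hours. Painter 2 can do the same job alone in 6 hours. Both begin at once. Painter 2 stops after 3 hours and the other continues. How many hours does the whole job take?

11/2 hours

In the first 3 hours the combined rate is 17/66, so 17/22 of the job is done, leaving 5/22.
After painter 2 leaves the rate is 1/11 per hour; the remaining 5/22 takes 5/2 hours.
Total = 3 + 5/2 = 11/2 hours.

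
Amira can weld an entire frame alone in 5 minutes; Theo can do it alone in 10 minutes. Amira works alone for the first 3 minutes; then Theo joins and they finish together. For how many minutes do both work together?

In 3 minutes Amira does 3/5 of the job, leaving 2/5.
Amira and Theo together work at 3/10 per minute, so finishing takes 2/5 ÷ 3/10 = 4/3 minutes.

4/3 minutes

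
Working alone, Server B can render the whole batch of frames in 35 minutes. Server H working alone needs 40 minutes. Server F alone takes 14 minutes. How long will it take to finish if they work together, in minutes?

Combined rate: 1/35 + 1/40 + 1/14 = (8 + 7 + 20)/280 = 35/280 = 1/8 per minute.
Time = 1 ÷ (1/8) = 8 minutes.

8 minutes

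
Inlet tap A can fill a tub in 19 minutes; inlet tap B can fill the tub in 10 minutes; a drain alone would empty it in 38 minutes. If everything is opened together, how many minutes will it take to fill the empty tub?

95/12 minutes

Net rate = 1/19 + 1/10 − 1/38 = (10 + 19 − 5)/190 = 24/190 = 12/95 per minute.
Filling time = 1 ÷ (12/95) = 95/12 minutes.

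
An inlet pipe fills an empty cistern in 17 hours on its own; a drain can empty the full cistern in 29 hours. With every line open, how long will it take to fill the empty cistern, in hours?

493/12 hours

Net rate = 1/17 − 1/29 = (29 − 17)/493 = 12/493 per hour.
Filling time = 1 ÷ (12/493) = 493/12 hours.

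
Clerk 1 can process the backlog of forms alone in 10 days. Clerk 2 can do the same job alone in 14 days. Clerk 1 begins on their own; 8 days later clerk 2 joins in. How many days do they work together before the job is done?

In the first 8 days clerk 1 alone does 8/10 = 4/5 of the job, leaving 1/5.
Once everyone is working, combined rate: 1/10 + 1/14 = (7 + 5)/70 = 12/70 = 6/35 per day.
Remaining 1/5 at 6/35 per day takes 7/6 days.

7/6 days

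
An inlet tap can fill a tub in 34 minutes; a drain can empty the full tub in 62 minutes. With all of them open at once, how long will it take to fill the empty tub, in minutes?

527/7 minutes

Net rate = 1/34 − 1/62 = (31 − 17)/1054 = 14/1054 = 7/527 per minute.
Filling time = 1 ÷ (7/527) = 527/7 minutes.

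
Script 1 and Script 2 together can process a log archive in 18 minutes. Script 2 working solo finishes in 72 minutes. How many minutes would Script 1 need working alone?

Combined rate is 1/18 per minute.
Known contribution: 1/72 per minute.
So Script 1's rate is 1/18 − 1/72 = 1/24, meaning 24 minutes alone.

24 minutes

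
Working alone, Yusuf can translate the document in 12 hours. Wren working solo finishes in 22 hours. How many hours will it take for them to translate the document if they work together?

With two workers the combined time is the product over the sum: 12·22/(12+22) = 264/34 = 132/17 hours.

132/17 hours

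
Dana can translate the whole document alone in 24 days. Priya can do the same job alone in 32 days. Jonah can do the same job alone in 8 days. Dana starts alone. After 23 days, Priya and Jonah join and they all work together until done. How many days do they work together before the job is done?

In the first 23 days Dana alone does 23/24 of the job, leaving 1/24.
Once everyone is working, combined rate: 1/24 + 1/32 + 1/8 = (4 + 3 + 12)/96 = 19/96 per day.
Remaining 1/24 at 19/96 per day takes 4/19 days.

4/19 days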